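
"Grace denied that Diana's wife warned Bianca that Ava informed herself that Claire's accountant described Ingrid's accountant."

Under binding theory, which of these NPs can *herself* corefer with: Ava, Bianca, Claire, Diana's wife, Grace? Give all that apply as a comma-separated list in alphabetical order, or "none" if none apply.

*herself* is a reflexive; Principle A requires it to be bound within its binding domain — the clause headed by 'informed'.
— Ava: subject of the clause headed by 'informed'; c-commands the reflexive within its binding domain — allowed (Principle A).
— Bianca: object of the clause headed by 'warned'; c-commands the reflexive but lies outside its binding domain — cannot bind it (Principle A).
— Claire: possessor inside the subject DP of the clause headed by 'described'; does not c-command the reflexive — cannot bind it (Principle A).
— Diana's wife: subject of the clause headed by 'warned'; c-commands the reflexive but lies outside its binding domain — cannot bind it (Principle A).
— Grace: subject of the matrix clause; c-commands the reflexive but lies outside its binding domain — cannot bind it (Principle A).

Ava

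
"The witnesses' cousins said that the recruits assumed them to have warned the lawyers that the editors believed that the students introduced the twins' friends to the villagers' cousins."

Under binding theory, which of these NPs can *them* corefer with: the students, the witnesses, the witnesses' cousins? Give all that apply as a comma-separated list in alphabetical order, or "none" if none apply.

*them* is a pronoun; Principle B requires it to be free in its binding domain — the clause headed by 'assumed'.
— the students: subject of the clause headed by 'introduced'; is c-commanded by the pronoun; coreference would bind this R-expression — blocked (Principle C).
— the witnesses: possessor inside the subject DP of the matrix clause; does not c-command the pronoun — Principle B does not apply; allowed.
— the witnesses' cousins: subject of the matrix clause; c-commands the pronoun but lies outside its binding domain — allowed.

the witnesses, the witnesses' cousins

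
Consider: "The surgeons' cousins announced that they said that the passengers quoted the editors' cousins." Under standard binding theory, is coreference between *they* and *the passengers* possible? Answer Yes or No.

No

*the passengers* is an R-expression; Principle C requires it to be free (not bound by any c-commanding expression).
— they: subject of the clause headed by 'said'; the pronoun c-commands the R-expression — coreference blocked (Principle C).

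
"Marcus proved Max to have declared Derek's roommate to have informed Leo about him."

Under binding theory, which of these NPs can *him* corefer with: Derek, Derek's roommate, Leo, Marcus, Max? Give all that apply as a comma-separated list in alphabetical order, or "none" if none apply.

Derek, Marcus, Max

*him* is a pronoun; Principle B requires it to be free in its binding domain — the clause headed by 'informed'.
— Derek: possessor inside the subject DP of the clause headed by 'informed'; does not c-command the pronoun — Principle B does not apply; allowed.
— Derek's roommate: subject of the clause headed by 'informed'; c-commands the pronoun within its binding domain — blocked (Principle B).
— Leo: object of the clause headed by 'informed'; c-commands the pronoun within its binding domain — blocked (Principle B).
— Marcus: subject of the matrix clause; c-commands the pronoun but lies outside its binding domain — allowed.
— Max: subject of the clause headed by 'declared'; c-commands the pronoun but lies outside its binding domain — allowed.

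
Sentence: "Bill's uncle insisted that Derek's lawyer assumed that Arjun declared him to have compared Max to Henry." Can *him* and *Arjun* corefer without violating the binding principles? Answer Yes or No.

No

*Arjun* is an R-expression; Principle C requires it to be free (not bound by any c-commanding expression).
— him: subject of the clause headed by 'compared'; the R-expression locally c-commands the pronoun — coreference blocked (Principle B on the pronoun).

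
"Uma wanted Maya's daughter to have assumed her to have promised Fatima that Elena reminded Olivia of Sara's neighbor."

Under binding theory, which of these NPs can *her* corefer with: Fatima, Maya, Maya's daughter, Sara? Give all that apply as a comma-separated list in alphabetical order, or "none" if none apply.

*her* is a pronoun; Principle B requires it to be free in its binding domain — the clause headed by 'assumed'.
— Fatima: object of the clause headed by 'promised'; is c-commanded by the pronoun; coreference would bind this R-expression — blocked (Principle C).
— Maya: possessor inside the subject DP of the clause headed by 'assumed'; does not c-command the pronoun — Principle B does not apply; allowed.
— Maya's daughter: subject of the clause headed by 'assumed'; c-commands the pronoun within its binding domain — blocked (Principle B).
— Sara: possessor inside the second object DP of the clause headed by 'reminded'; is c-commanded by the pronoun; coreference would bind this R-expression — blocked (Principle C).

Maya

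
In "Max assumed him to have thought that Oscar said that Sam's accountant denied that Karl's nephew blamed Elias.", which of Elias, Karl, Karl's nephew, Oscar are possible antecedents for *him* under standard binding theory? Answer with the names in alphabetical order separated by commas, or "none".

none

*him* is a pronoun; Principle B requires it to be free in its binding domain — the matrix clause.
— Elias: object of the clause headed by 'blamed'; is c-commanded by the pronoun; coreference would bind this R-expression — blocked (Principle C).
— Karl: possessor inside the subject DP of the clause headed by 'blamed'; is c-commanded by the pronoun; coreference would bind this R-expression — blocked (Principle C).
— Karl's nephew: subject of the clause headed by 'blamed'; is c-commanded by the pronoun; coreference would bind this R-expression — blocked (Principle C).
— Oscar: subject of the clause headed by 'said'; is c-commanded by the pronoun; coreference would bind this R-expression — blocked (Principle C).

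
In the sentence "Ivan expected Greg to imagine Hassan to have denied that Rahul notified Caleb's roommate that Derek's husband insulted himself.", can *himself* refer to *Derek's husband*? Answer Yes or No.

Yes

*himself* is a reflexive; Principle A requires it to be bound within its binding domain — the clause headed by 'insulted'.
— Derek's husband: subject of the clause headed by 'insulted'; c-commands the reflexive within its binding domain — allowed (Principle A).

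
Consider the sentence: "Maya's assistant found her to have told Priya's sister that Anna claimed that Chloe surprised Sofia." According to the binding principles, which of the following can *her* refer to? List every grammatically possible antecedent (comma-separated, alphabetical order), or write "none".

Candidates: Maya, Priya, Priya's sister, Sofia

*her* is a pronoun; Principle B requires it to be free in its binding domain — the matrix clause.
— Maya: possessor inside the subject DP of the matrix clause; does not c-command the pronoun — Principle B does not apply; allowed.
— Priya: possessor inside the object DP of the clause headed by 'told'; is c-commanded by the pronoun; coreference would bind this R-expression — blocked (Principle C).
— Priya's sister: object of the clause headed by 'told'; is c-commanded by the pronoun; coreference would bind this R-expression — blocked (Principle C).
— Sofia: object of the clause headed by 'surprised'; is c-commanded by the pronoun; coreference would bind this R-expression — blocked (Principle C).

Maya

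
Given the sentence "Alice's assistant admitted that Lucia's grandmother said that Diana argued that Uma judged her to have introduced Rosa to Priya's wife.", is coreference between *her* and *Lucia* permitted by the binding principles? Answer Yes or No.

Yes

*her* is a pronoun; Principle B requires it to be free in its binding domain — the clause headed by 'judged'.
— Lucia: possessor inside the subject DP of the clause headed by 'said'; does not c-command the pronoun — Principle B does not apply; allowed.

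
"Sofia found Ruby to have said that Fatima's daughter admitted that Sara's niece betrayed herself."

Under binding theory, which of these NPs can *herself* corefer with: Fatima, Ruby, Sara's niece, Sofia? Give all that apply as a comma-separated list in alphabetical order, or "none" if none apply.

*herself* is a reflexive; Principle A requires it to be bound within its binding domain — the clause headed by 'betrayed'.
— Fatima: possessor inside the subject DP of the clause headed by 'admitted'; does not c-command the reflexive — cannot bind it (Principle A).
— Ruby: subject of the clause headed by 'said'; c-commands the reflexive but lies outside its binding domain — cannot bind it (Principle A).
— Sara's niece: subject of the clause headed by 'betrayed'; c-commands the reflexive within its binding domain — allowed (Principle A).
— Sofia: subject of the matrix clause; c-commands the reflexive but lies outside its binding domain — cannot bind it (Principle A).

Sara's niece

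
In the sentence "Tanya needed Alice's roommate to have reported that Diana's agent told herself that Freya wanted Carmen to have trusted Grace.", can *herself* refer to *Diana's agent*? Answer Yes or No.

Yes

*herself* is a reflexive; Principle A requires it to be bound within its binding domain — the clause headed by 'told'.
— Diana's agent: subject of the clause headed by 'told'; c-commands the reflexive within its binding domain — allowed (Principle A).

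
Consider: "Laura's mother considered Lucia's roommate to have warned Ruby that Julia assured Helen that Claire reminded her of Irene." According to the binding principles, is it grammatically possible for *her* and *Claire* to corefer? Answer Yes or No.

No

*her* is a pronoun; Principle B requires it to be free in its binding domain — the clause headed by 'reminded'.
— Claire: subject of the clause headed by 'reminded'; c-commands the pronoun within its binding domain — blocked (Principle B).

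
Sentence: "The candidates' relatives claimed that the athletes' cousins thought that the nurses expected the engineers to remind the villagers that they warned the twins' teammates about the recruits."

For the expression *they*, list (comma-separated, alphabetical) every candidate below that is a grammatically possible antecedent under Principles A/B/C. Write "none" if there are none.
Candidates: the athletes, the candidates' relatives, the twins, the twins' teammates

*they* is a pronoun; Principle B requires it to be free in its binding domain — the clause headed by 'warned'.
— the athletes: possessor inside the subject DP of the clause headed by 'thought'; does not c-command the pronoun — Principle B does not apply; allowed.
— the candidates' relatives: subject of the matrix clause; c-commands the pronoun but lies outside its binding domain — allowed.
— the twins: possessor inside the object DP of the clause headed by 'warned'; is c-commanded by the pronoun; coreference would bind this R-expression — blocked (Principle C).
— the twins' teammates: object of the clause headed by 'warned'; is c-commanded by the pronoun; coreference would bind this R-expression — blocked (Principle C).

the athletes, the candidates' relatives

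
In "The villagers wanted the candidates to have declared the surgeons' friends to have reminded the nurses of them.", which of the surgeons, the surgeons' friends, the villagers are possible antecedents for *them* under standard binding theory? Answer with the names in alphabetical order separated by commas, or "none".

*them* is a pronoun; Principle B requires it to be free in its binding domain — the clause headed by 'reminded'.
— the surgeons: possessor inside the subject DP of the clause headed by 'reminded'; does not c-command the pronoun — Principle B does not apply; allowed.
— the surgeons' friends: subject of the clause headed by 'reminded'; c-commands the pronoun within its binding domain — blocked (Principle B).
— the villagers: subject of the matrix clause; c-commands the pronoun but lies outside its binding domain — allowed.

the surgeons, the villagers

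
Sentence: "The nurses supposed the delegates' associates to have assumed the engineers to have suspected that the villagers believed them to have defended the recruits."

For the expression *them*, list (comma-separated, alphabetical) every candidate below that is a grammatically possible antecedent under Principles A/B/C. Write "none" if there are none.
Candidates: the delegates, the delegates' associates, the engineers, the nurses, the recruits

*them* is a pronoun; Principle B requires it to be free in its binding domain — the clause headed by 'believed'.
— the delegates: possessor inside the subject DP of the clause headed by 'assumed'; does not c-command the pronoun — Principle B does not apply; allowed.
— the delegates' associates: subject of the clause headed by 'assumed'; c-commands the pronoun but lies outside its binding domain — allowed.
— the engineers: subject of the clause headed by 'suspected'; c-commands the pronoun but lies outside its binding domain — allowed.
— the nurses: subject of the matrix clause; c-commands the pronoun but lies outside its binding domain — allowed.
— the recruits: object of the clause headed by 'defended'; is c-commanded by the pronoun; coreference would bind this R-expression — blocked (Principle C).

the delegates, the delegates' associates, the engineers, the nurses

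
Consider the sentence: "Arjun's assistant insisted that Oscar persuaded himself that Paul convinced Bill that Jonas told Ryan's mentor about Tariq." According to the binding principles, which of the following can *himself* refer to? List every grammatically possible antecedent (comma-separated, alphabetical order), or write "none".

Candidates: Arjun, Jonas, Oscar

*himself* is a reflexive; Principle A requires it to be bound within its binding domain — the clause headed by 'persuaded'.
— Arjun: possessor inside the subject DP of the matrix clause; does not c-command the reflexive — cannot bind it (Principle A).
— Jonas: subject of the clause headed by 'told'; does not c-command the reflexive — cannot bind it (Principle A).
— Oscar: subject of the clause headed by 'persuaded'; c-commands the reflexive within its binding domain — allowed (Principle A).

Oscar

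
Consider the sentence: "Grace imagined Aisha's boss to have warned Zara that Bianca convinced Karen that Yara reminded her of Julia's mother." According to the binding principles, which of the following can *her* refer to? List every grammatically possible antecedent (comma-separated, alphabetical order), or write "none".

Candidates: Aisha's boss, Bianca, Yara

*her* is a pronoun; Principle B requires it to be free in its binding domain — the clause headed by 'reminded'.
— Aisha's boss: subject of the clause headed by 'warned'; c-commands the pronoun but lies outside its binding domain — allowed.
— Bianca: subject of the clause headed by 'convinced'; c-commands the pronoun but lies outside its binding domain — allowed.
— Yara: subject of the clause headed by 'reminded'; c-commands the pronoun within its binding domain — blocked (Principle B).

Aisha's boss, Bianca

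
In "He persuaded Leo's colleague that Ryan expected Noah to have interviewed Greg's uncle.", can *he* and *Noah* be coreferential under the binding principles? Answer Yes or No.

*Noah* is an R-expression; Principle C requires it to be free (not bound by any c-commanding expression).
— he: subject of the matrix clause; the pronoun c-commands the R-expression — coreference blocked (Principle C).

No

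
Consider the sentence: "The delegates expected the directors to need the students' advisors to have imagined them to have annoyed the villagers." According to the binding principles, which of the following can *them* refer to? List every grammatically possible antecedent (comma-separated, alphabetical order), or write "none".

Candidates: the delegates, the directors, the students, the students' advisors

the delegates, the directors, the students

*them* is a pronoun; Principle B requires it to be free in its binding domain — the clause headed by 'imagined'.
— the delegates: subject of the matrix clause; c-commands the pronoun but lies outside its binding domain — allowed.
— the directors: subject of the clause headed by 'need'; c-commands the pronoun but lies outside its binding domain — allowed.
— the students: possessor inside the subject DP of the clause headed by 'imagined'; does not c-command the pronoun — Principle B does not apply; allowed.
— the students' advisors: subject of the clause headed by 'imagined'; c-commands the pronoun within its binding domain — blocked (Principle B).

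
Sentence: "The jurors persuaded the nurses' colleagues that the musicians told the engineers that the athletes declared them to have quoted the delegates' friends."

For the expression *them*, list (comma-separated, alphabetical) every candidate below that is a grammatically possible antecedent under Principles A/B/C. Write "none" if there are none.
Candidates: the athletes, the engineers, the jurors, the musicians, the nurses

*them* is a pronoun; Principle B requires it to be free in its binding domain — the clause headed by 'declared'.
— the athletes: subject of the clause headed by 'declared'; c-commands the pronoun within its binding domain — blocked (Principle B).
— the engineers: object of the clause headed by 'told'; c-commands the pronoun but lies outside its binding domain — allowed.
— the jurors: subject of the matrix clause; c-commands the pronoun but lies outside its binding domain — allowed.
— the musicians: subject of the clause headed by 'told'; c-commands the pronoun but lies outside its binding domain — allowed.
— the nurses: possessor inside the object DP of the matrix clause; does not c-command the pronoun — Principle B does not apply; allowed.

the engineers, the jurors, the musicians, the nurses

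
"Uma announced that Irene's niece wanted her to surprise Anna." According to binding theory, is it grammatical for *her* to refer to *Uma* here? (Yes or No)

Yes

*Uma* is an R-expression; Principle C requires it to be free (not bound by any c-commanding expression).
— her: subject of the clause headed by 'surprise'; the pronoun does not c-command the R-expression — coreference allowed.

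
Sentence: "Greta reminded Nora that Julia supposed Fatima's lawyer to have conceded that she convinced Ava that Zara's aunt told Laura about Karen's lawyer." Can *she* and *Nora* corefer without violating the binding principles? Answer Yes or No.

Yes

*Nora* is an R-expression; Principle C requires it to be free (not bound by any c-commanding expression).
— she: subject of the clause headed by 'convinced'; the pronoun does not c-command the R-expression — coreference allowed.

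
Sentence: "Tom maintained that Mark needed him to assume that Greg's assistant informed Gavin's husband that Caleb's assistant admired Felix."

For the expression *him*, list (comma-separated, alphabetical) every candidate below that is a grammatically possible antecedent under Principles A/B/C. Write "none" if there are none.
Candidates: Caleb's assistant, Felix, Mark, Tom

*him* is a pronoun; Principle B requires it to be free in its binding domain — the clause headed by 'needed'.
— Caleb's assistant: subject of the clause headed by 'admired'; is c-commanded by the pronoun; coreference would bind this R-expression — blocked (Principle C).
— Felix: object of the clause headed by 'admired'; is c-commanded by the pronoun; coreference would bind this R-expression — blocked (Principle C).
— Mark: subject of the clause headed by 'needed'; c-commands the pronoun within its binding domain — blocked (Principle B).
— Tom: subject of the matrix clause; c-commands the pronoun but lies outside its binding domain — allowed.

Tom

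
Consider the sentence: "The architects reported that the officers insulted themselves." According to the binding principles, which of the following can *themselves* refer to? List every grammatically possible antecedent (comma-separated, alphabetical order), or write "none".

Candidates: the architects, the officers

the officers

*themselves* is a reflexive; Principle A requires it to be bound within its binding domain — the clause headed by 'insulted'.
— the architects: subject of the matrix clause; c-commands the reflexive but lies outside its binding domain — cannot bind it (Principle A).
— the officers: subject of the clause headed by 'insulted'; c-commands the reflexive within its binding domain — allowed (Principle A).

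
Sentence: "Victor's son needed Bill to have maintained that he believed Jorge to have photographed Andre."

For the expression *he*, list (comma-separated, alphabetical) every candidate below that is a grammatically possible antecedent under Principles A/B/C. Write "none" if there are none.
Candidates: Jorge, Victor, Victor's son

Victor, Victor's son

*he* is a pronoun; Principle B requires it to be free in its binding domain — the clause headed by 'believed'.
— Jorge: subject of the clause headed by 'photographed'; is c-commanded by the pronoun; coreference would bind this R-expression — blocked (Principle C).
— Victor: possessor inside the subject DP of the matrix clause; does not c-command the pronoun — Principle B does not apply; allowed.
— Victor's son: subject of the matrix clause; c-commands the pronoun but lies outside its binding domain — allowed.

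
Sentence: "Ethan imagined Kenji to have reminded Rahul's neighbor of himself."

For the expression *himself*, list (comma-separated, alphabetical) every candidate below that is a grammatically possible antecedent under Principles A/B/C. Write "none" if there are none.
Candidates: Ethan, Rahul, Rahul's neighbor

*himself* is a reflexive; Principle A requires it to be bound within its binding domain — the clause headed by 'reminded'.
— Ethan: subject of the matrix clause; c-commands the reflexive but lies outside its binding domain — cannot bind it (Principle A).
— Rahul: possessor inside the object DP of the clause headed by 'reminded'; does not c-command the reflexive — cannot bind it (Principle A).
— Rahul's neighbor: object of the clause headed by 'reminded'; c-commands the reflexive within its binding domain — allowed (Principle A).

Rahul's neighbor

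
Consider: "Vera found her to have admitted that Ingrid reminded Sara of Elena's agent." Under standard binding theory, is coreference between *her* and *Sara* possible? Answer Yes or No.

*Sara* is an R-expression; Principle C requires it to be free (not bound by any c-commanding expression).
— her: subject of the clause headed by 'admitted'; the pronoun c-commands the R-expression — coreference blocked (Principle C).

No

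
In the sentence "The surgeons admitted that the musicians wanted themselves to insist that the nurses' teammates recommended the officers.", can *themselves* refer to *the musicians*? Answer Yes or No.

*themselves* is a reflexive; Principle A requires it to be bound within its binding domain — the clause headed by 'wanted'.
— the musicians: subject of the clause headed by 'wanted'; c-commands the reflexive within its binding domain — allowed (Principle A).

Yes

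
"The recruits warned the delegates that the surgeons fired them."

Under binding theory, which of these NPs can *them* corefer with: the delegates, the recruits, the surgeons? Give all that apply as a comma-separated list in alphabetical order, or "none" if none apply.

the delegates, the recruits

*them* is a pronoun; Principle B requires it to be free in its binding domain — the clause headed by 'fired'.
— the delegates: object of the matrix clause; c-commands the pronoun but lies outside its binding domain — allowed.
— the recruits: subject of the matrix clause; c-commands the pronoun but lies outside its binding domain — allowed.
— the surgeons: subject of the clause headed by 'fired'; c-commands the pronoun within its binding domain — blocked (Principle B).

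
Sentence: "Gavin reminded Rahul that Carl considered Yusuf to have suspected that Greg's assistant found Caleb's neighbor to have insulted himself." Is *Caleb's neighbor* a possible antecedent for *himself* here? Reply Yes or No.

Yes

*himself* is a reflexive; Principle A requires it to be bound within its binding domain — the clause headed by 'insulted'.
— Caleb's neighbor: subject of the clause headed by 'insulted'; c-commands the reflexive within its binding domain — allowed (Principle A).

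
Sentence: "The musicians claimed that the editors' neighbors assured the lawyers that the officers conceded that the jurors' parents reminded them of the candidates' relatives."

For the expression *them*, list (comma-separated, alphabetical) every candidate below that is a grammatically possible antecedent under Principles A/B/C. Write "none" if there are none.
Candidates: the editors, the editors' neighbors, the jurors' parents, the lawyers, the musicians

the editors, the editors' neighbors, the lawyers, the musicians

*them* is a pronoun; Principle B requires it to be free in its binding domain — the clause headed by 'reminded'.
— the editors: possessor inside the subject DP of the clause headed by 'assured'; does not c-command the pronoun — Principle B does not apply; allowed.
— the editors' neighbors: subject of the clause headed by 'assured'; c-commands the pronoun but lies outside its binding domain — allowed.
— the jurors' parents: subject of the clause headed by 'reminded'; c-commands the pronoun within its binding domain — blocked (Principle B).
— the lawyers: object of the clause headed by 'assured'; c-commands the pronoun but lies outside its binding domain — allowed.
— the musicians: subject of the matrix clause; c-commands the pronoun but lies outside its binding domain — allowed.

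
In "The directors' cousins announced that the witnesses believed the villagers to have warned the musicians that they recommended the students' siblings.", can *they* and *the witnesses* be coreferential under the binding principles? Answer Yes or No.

Yes

*the witnesses* is an R-expression; Principle C requires it to be free (not bound by any c-commanding expression).
— they: subject of the clause headed by 'recommended'; the pronoun does not c-command the R-expression — coreference allowed.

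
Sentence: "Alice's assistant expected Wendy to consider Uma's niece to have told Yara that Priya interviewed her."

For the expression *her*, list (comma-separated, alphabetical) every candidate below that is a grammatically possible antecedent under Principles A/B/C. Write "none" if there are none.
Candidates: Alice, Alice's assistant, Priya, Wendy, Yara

*her* is a pronoun; Principle B requires it to be free in its binding domain — the clause headed by 'interviewed'.
— Alice: possessor inside the subject DP of the matrix clause; does not c-command the pronoun — Principle B does not apply; allowed.
— Alice's assistant: subject of the matrix clause; c-commands the pronoun but lies outside its binding domain — allowed.
— Priya: subject of the clause headed by 'interviewed'; c-commands the pronoun within its binding domain — blocked (Principle B).
— Wendy: subject of the clause headed by 'consider'; c-commands the pronoun but lies outside its binding domain — allowed.
— Yara: object of the clause headed by 'told'; c-commands the pronoun but lies outside its binding domain — allowed.

Alice, Alice's assistant, Wendy, Yara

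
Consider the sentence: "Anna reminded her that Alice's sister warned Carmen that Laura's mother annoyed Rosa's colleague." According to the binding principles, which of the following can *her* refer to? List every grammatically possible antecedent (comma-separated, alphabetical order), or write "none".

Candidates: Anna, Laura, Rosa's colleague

none

*her* is a pronoun; Principle B requires it to be free in its binding domain — the matrix clause.
— Anna: subject of the matrix clause; c-commands the pronoun within its binding domain — blocked (Principle B).
— Laura: possessor inside the subject DP of the clause headed by 'annoyed'; is c-commanded by the pronoun; coreference would bind this R-expression — blocked (Principle C).
— Rosa's colleague: object of the clause headed by 'annoyed'; is c-commanded by the pronoun; coreference would bind this R-expression — blocked (Principle C).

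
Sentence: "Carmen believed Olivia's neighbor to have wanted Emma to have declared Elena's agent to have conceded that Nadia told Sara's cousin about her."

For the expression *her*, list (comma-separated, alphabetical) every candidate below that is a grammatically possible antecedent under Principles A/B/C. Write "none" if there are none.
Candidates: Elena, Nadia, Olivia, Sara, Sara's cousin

Elena, Olivia, Sara

*her* is a pronoun; Principle B requires it to be free in its binding domain — the clause headed by 'told'.
— Elena: possessor inside the subject DP of the clause headed by 'conceded'; does not c-command the pronoun — Principle B does not apply; allowed.
— Nadia: subject of the clause headed by 'told'; c-commands the pronoun within its binding domain — blocked (Principle B).
— Olivia: possessor inside the subject DP of the clause headed by 'wanted'; does not c-command the pronoun — Principle B does not apply; allowed.
— Sara: possessor inside the object DP of the clause headed by 'told'; does not c-command the pronoun — Principle B does not apply; allowed.
— Sara's cousin: object of the clause headed by 'told'; c-commands the pronoun within its binding domain — blocked (Principle B).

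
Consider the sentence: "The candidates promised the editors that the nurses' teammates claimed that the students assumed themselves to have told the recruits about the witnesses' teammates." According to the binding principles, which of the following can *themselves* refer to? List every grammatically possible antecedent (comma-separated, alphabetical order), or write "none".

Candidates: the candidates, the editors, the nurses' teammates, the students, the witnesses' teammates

*themselves* is a reflexive; Principle A requires it to be bound within its binding domain — the clause headed by 'assumed'.
— the candidates: subject of the matrix clause; c-commands the reflexive but lies outside its binding domain — cannot bind it (Principle A).
— the editors: object of the matrix clause; c-commands the reflexive but lies outside its binding domain — cannot bind it (Principle A).
— the nurses' teammates: subject of the clause headed by 'claimed'; c-commands the reflexive but lies outside its binding domain — cannot bind it (Principle A).
— the students: subject of the clause headed by 'assumed'; c-commands the reflexive within its binding domain — allowed (Principle A).
— the witnesses' teammates: second object of the clause headed by 'told'; does not c-command the reflexive — cannot bind it (Principle A).

the students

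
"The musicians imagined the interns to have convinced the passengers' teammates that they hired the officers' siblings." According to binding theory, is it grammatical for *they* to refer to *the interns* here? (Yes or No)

Yes

*the interns* is an R-expression; Principle C requires it to be free (not bound by any c-commanding expression).
— they: subject of the clause headed by 'hired'; the pronoun does not c-command the R-expression — coreference allowed.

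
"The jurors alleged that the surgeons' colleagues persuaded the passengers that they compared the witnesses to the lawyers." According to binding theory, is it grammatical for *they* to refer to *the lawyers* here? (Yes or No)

*the lawyers* is an R-expression; Principle C requires it to be free (not bound by any c-commanding expression).
— they: subject of the clause headed by 'compared'; the pronoun c-commands the R-expression — coreference blocked (Principle C).

No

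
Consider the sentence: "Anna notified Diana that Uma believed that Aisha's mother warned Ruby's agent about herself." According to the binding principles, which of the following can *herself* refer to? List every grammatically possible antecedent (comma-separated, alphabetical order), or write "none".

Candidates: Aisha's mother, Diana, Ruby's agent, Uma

Aisha's mother, Ruby's agent

*herself* is a reflexive; Principle A requires it to be bound within its binding domain — the clause headed by 'warned'.
— Aisha's mother: subject of the clause headed by 'warned'; c-commands the reflexive within its binding domain — allowed (Principle A).
— Diana: object of the matrix clause; c-commands the reflexive but lies outside its binding domain — cannot bind it (Principle A).
— Ruby's agent: object of the clause headed by 'warned'; c-commands the reflexive within its binding domain — allowed (Principle A).
— Uma: subject of the clause headed by 'believed'; c-commands the reflexive but lies outside its binding domain — cannot bind it (Principle A).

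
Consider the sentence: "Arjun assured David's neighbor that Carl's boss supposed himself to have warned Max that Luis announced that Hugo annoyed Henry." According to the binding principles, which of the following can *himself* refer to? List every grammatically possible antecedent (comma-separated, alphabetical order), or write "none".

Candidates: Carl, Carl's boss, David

*himself* is a reflexive; Principle A requires it to be bound within its binding domain — the clause headed by 'supposed'.
— Carl: possessor inside the subject DP of the clause headed by 'supposed'; does not c-command the reflexive — cannot bind it (Principle A).
— Carl's boss: subject of the clause headed by 'supposed'; c-commands the reflexive within its binding domain — allowed (Principle A).
— David: possessor inside the object DP of the matrix clause; does not c-command the reflexive — cannot bind it (Principle A).

Carl's boss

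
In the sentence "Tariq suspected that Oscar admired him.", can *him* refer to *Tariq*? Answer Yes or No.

*him* is a pronoun; Principle B requires it to be free in its binding domain — the clause headed by 'admired'.
— Tariq: subject of the matrix clause; c-commands the pronoun but lies outside its binding domain — allowed.

Yes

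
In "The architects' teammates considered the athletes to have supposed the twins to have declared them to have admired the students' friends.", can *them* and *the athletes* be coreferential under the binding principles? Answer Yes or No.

*the athletes* is an R-expression; Principle C requires it to be free (not bound by any c-commanding expression).
— them: subject of the clause headed by 'admired'; the pronoun does not c-command the R-expression — coreference allowed.

Yes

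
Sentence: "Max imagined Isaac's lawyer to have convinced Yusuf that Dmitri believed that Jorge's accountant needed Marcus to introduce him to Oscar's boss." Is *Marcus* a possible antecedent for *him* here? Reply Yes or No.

*him* is a pronoun; Principle B requires it to be free in its binding domain — the clause headed by 'introduce'.
— Marcus: subject of the clause headed by 'introduce'; c-commands the pronoun within its binding domain — blocked (Principle B).

No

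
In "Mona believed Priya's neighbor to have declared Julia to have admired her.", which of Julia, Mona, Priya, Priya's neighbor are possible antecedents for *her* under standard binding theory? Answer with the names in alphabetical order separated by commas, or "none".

*her* is a pronoun; Principle B requires it to be free in its binding domain — the clause headed by 'admired'.
— Julia: subject of the clause headed by 'admired'; c-commands the pronoun within its binding domain — blocked (Principle B).
— Mona: subject of the matrix clause; c-commands the pronoun but lies outside its binding domain — allowed.
— Priya: possessor inside the subject DP of the clause headed by 'declared'; does not c-command the pronoun — Principle B does not apply; allowed.
— Priya's neighbor: subject of the clause headed by 'declared'; c-commands the pronoun but lies outside its binding domain — allowed.

Mona, Priya, Priya's neighbor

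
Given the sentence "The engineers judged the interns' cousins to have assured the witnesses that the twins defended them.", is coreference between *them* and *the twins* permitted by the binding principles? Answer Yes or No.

*them* is a pronoun; Principle B requires it to be free in its binding domain — the clause headed by 'defended'.
— the twins: subject of the clause headed by 'defended'; c-commands the pronoun within its binding domain — blocked (Principle B).

No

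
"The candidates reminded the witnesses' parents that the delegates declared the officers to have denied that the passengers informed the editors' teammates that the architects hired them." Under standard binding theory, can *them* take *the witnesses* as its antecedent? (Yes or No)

*them* is a pronoun; Principle B requires it to be free in its binding domain — the clause headed by 'hired'.
— the witnesses: possessor inside the object DP of the matrix clause; does not c-command the pronoun — Principle B does not apply; allowed.

Yes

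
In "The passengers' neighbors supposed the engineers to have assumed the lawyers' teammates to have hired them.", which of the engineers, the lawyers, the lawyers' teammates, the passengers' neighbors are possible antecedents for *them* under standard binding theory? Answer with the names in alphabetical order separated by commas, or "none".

the engineers, the lawyers, the passengers' neighbors

*them* is a pronoun; Principle B requires it to be free in its binding domain — the clause headed by 'hired'.
— the engineers: subject of the clause headed by 'assumed'; c-commands the pronoun but lies outside its binding domain — allowed.
— the lawyers: possessor inside the subject DP of the clause headed by 'hired'; does not c-command the pronoun — Principle B does not apply; allowed.
— the lawyers' teammates: subject of the clause headed by 'hired'; c-commands the pronoun within its binding domain — blocked (Principle B).
— the passengers' neighbors: subject of the matrix clause; c-commands the pronoun but lies outside its binding domain — allowed.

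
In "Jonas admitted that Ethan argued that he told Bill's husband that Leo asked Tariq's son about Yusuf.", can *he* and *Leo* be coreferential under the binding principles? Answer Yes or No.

*Leo* is an R-expression; Principle C requires it to be free (not bound by any c-commanding expression).
— he: subject of the clause headed by 'told'; the pronoun c-commands the R-expression — coreference blocked (Principle C).

No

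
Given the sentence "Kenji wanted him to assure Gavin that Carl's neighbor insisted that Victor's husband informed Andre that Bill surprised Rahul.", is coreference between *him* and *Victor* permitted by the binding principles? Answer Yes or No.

No

*him* is a pronoun; Principle B requires it to be free in its binding domain — the matrix clause.
— Victor: possessor inside the subject DP of the clause headed by 'informed'; is c-commanded by the pronoun; coreference would bind this R-expression — blocked (Principle C).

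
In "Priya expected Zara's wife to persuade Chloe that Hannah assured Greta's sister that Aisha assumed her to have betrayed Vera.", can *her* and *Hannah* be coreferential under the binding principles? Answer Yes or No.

*Hannah* is an R-expression; Principle C requires it to be free (not bound by any c-commanding expression).
— her: subject of the clause headed by 'betrayed'; the pronoun does not c-command the R-expression — coreference allowed.

Yes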